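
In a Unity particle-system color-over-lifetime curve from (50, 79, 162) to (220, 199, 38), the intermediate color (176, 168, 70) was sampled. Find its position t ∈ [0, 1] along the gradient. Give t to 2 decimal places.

0.74

Invert the lerp on the R channel (largest span, 170): t = (176 − 50) / (220 − 50) = 126/170 = 0.74118.
Check on G: (168 − 79)/(199 − 79) = 0.7417 ✓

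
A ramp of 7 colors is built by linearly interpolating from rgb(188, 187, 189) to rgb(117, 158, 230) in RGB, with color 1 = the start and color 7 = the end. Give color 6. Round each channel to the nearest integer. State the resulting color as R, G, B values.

(129, 163, 223)

With 7 swatches and endpoints inclusive, swatch 6 sits at t = (6 − 1)/(7 − 1) = 5/6 ≈ 0.8333.
R = 188 + 0.8333 × (117 − 188) = 128.836 → 129
G = 187 + 0.8333 × (158 − 187) = 162.834 → 163
B = 189 + 0.8333 × (230 − 189) = 223.165 → 223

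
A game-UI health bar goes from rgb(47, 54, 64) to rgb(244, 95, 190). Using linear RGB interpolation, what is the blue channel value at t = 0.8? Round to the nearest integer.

165

B = 64 + 0.8 × (190 − 64) = 164.8 → 165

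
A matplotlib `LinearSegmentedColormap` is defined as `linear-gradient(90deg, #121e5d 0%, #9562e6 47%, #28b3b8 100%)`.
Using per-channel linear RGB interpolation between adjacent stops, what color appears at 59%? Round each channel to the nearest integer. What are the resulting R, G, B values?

59% lies between the 47% and 100% stops, so the local fraction is t = (59 − 47)/(100 − 47) = 12/53 ≈ 0.2264.
#9562e6 → (149, 98, 230); #28b3b8 → (40, 179, 184).
R = 149 + 0.2264 × (40 − 149) = 124.322 → 124
G = 98 + 0.2264 × (179 − 98) = 116.338 → 116
B = 230 + 0.2264 × (184 − 230) = 219.586 → 220

(124, 116, 220)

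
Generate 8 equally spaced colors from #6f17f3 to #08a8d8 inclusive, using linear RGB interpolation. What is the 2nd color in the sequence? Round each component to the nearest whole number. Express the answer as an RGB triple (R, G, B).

(96, 44, 239)

With 8 swatches and endpoints inclusive, swatch 2 sits at t = (2 − 1)/(8 − 1) = 1/7 ≈ 0.1429.
#6f17f3 → (111, 23, 243); #08a8d8 → (8, 168, 216).
R = 111 + 0.1429 × (8 − 111) = 96.281 → 96
G = 23 + 0.1429 × (168 − 23) = 43.721 → 44
B = 243 + 0.1429 × (216 − 243) = 239.142 → 239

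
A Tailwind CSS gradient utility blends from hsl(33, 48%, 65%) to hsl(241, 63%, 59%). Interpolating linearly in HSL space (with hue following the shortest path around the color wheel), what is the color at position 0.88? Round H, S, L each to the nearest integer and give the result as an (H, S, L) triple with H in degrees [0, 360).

(259, 61, 60)

Hue: 241 − 33 = 208°, but |208| > 180 so the shorter arc goes the other way: Δh = 208 − 360 = -152°.
H = 33 + 0.88 × (-152) = -100.76 → -101 → -101 mod 360 = 259°
S = 48 + 0.88 × (63 − 48) = 61.2 → 61%
L = 65 + 0.88 × (59 − 65) = 59.72 → 60%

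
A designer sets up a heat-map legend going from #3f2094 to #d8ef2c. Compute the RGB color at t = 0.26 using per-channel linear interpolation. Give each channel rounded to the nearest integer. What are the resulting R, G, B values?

(103, 86, 121)

#3f2094 → (63, 32, 148); #d8ef2c → (216, 239, 44).
R = 63 + 0.26 × (216 − 63) = 63 + 0.26 × 153 = 102.78 → 103
G = 32 + 0.26 × (239 − 32) = 32 + 0.26 × 207 = 85.82 → 86
B = 148 + 0.26 × (44 − 148) = 148 + 0.26 × -104 = 120.96 → 121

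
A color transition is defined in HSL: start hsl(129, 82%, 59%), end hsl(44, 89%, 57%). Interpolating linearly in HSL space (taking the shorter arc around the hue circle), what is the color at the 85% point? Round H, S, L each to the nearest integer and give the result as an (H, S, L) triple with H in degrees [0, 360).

(57, 88, 57)

Hue arc: Δh = 44 − 129 = -85° (|Δh| ≤ 180, already the shorter path).
H = 129 + 0.85 × (-85) = 56.75 → 57°
S = 82 + 0.85 × (89 − 82) = 87.95 → 88%
L = 59 + 0.85 × (57 − 59) = 57.3 → 57%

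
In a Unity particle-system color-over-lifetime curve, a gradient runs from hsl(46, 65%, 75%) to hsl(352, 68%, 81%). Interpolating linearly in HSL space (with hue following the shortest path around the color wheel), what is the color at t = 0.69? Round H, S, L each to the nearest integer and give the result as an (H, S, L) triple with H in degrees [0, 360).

(9, 67, 79)

Hue: 352 − 46 = 306°, but |306| > 180 so the shorter arc goes the other way: Δh = 306 − 360 = -54°.
H = 46 + 0.69 × (-54) = 8.74 → 9°
S = 65 + 0.69 × (68 − 65) = 67.07 → 67%
L = 75 + 0.69 × (81 − 75) = 79.14 → 79%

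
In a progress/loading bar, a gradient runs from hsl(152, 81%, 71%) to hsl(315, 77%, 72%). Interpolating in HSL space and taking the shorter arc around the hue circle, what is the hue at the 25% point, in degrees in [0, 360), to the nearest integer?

193

Hue arc: Δh = 315 − 152 = 163° (|Δh| ≤ 180, already the shorter path).
H = 152 + 0.25 × (163) = 192.75 → 193°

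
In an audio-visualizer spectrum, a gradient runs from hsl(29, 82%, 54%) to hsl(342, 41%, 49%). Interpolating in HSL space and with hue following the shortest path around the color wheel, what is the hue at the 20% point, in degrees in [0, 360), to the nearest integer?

20

Hue: 342 − 29 = 313°, but |313| > 180 so the shorter arc goes the other way: Δh = 313 − 360 = -47°.
H = 29 + 0.2 × (-47) = 19.6 → 20°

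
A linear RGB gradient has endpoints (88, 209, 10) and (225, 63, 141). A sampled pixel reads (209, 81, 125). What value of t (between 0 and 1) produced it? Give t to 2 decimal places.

0.88

Invert the lerp on the G channel (largest span, 146): t = (81 − 209) / (63 − 209) = -128/-146 = 0.87671.
Check on R: (209 − 88)/(225 − 88) = 0.8832 ✓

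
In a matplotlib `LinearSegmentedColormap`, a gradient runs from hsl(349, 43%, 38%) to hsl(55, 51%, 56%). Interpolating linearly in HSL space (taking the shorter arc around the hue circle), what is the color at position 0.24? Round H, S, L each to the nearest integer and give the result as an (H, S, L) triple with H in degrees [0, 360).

Hue: 55 − 349 = -294°, but |-294| > 180 so the shorter arc goes the other way: Δh = -294 + 360 = 66°.
H = 349 + 0.24 × (66) = 364.84 → 365 → 365 mod 360 = 5°
S = 43 + 0.24 × (51 − 43) = 44.92 → 45%
L = 38 + 0.24 × (56 − 38) = 42.32 → 42%

(5, 45, 42)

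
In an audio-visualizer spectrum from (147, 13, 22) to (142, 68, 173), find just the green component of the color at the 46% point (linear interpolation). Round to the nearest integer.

G = 13 + 0.46 × (68 − 13) = 38.3 → 38

38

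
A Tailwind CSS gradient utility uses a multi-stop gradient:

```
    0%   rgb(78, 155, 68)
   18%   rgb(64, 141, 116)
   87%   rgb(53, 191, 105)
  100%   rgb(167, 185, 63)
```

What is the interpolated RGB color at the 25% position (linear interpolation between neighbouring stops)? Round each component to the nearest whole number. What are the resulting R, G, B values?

25% lies between the 18% and 87% stops, so the local fraction is t = (25 − 18)/(87 − 18) = 7/69 ≈ 0.1014.
R = 64 + 0.1014 × (53 − 64) = 62.885 → 63
G = 141 + 0.1014 × (191 − 141) = 146.07 → 146
B = 116 + 0.1014 × (105 − 116) = 114.885 → 115

(63, 146, 115)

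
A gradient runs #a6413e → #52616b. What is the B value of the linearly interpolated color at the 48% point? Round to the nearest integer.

B₁ = 62 (from #a6413e), B₂ = 107 (from #52616b).
B = 62 + 0.48 × (107 − 62) = 83.6 → 84

84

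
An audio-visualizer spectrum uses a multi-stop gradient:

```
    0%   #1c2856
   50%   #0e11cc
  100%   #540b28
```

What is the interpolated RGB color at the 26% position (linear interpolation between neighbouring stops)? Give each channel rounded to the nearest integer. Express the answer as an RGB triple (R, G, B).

26% lies between the 0% and 50% stops, so the local fraction is t = (26 − 0)/(50 − 0) = 26/50 ≈ 0.52.
#1c2856 → (28, 40, 86); #0e11cc → (14, 17, 204).
R = 28 + 0.52 × (14 − 28) = 20.72 → 21
G = 40 + 0.52 × (17 − 40) = 28.04 → 28
B = 86 + 0.52 × (204 − 86) = 147.36 → 147

(21, 28, 147)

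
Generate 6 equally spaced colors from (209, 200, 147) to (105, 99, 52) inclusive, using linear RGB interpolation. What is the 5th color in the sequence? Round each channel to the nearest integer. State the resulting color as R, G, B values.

(126, 119, 71)

With 6 swatches and endpoints inclusive, swatch 5 sits at t = (5 − 1)/(6 − 1) = 4/5 ≈ 0.8.
R = 209 + 0.8 × (105 − 209) = 125.8 → 126
G = 200 + 0.8 × (99 − 200) = 119.2 → 119
B = 147 + 0.8 × (52 − 147) = 71 → 71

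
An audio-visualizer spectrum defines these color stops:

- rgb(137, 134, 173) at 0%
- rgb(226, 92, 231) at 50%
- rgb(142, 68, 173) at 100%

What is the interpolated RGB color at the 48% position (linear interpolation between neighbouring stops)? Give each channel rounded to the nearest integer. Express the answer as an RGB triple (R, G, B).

(222, 94, 229)

48% lies between the 0% and 50% stops, so the local fraction is t = (48 − 0)/(50 − 0) = 48/50 ≈ 0.96.
R = 137 + 0.96 × (226 − 137) = 222.44 → 222
G = 134 + 0.96 × (92 − 134) = 93.68 → 94
B = 173 + 0.96 × (231 − 173) = 228.68 → 229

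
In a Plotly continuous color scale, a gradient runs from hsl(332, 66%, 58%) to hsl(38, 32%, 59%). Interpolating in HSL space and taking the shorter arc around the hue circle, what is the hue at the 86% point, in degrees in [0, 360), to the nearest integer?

Hue: 38 − 332 = -294°, but |-294| > 180 so the shorter arc goes the other way: Δh = -294 + 360 = 66°.
H = 332 + 0.86 × (66) = 388.76 → 389 → 389 mod 360 = 29°

29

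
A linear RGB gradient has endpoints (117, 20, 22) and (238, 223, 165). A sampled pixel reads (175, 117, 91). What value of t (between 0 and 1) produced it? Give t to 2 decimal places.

Invert the lerp on the G channel (largest span, 203): t = (117 − 20) / (223 − 20) = 97/203 = 0.47783.
Check on R: (175 − 117)/(238 − 117) = 0.4793 ✓

0.48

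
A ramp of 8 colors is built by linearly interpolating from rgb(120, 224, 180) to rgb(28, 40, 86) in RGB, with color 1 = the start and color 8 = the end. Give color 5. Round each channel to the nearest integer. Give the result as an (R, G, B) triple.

(67, 119, 126)

With 8 swatches and endpoints inclusive, swatch 5 sits at t = (5 − 1)/(8 − 1) = 4/7 ≈ 0.5714.
R = 120 + 0.5714 × (28 − 120) = 67.431 → 67
G = 224 + 0.5714 × (40 − 224) = 118.862 → 119
B = 180 + 0.5714 × (86 − 180) = 126.288 → 126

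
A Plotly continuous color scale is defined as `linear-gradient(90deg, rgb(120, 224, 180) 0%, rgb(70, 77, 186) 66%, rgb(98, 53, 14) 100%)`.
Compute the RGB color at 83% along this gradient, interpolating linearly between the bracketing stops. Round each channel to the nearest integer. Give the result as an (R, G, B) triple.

(84, 65, 100)

83% lies between the 66% and 100% stops, so the local fraction is t = (83 − 66)/(100 − 66) = 17/34 ≈ 0.5.
R = 70 + 0.5 × (98 − 70) = 84 → 84
G = 77 + 0.5 × (53 − 77) = 65 → 65
B = 186 + 0.5 × (14 − 186) = 100 → 100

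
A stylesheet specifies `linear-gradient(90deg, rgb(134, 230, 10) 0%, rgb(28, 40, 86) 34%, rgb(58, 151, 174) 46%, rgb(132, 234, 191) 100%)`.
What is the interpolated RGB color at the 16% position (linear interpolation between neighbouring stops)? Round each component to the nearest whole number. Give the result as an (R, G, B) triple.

16% lies between the 0% and 34% stops, so the local fraction is t = (16 − 0)/(34 − 0) = 16/34 ≈ 0.4706.
R = 134 + 0.4706 × (28 − 134) = 84.116 → 84
G = 230 + 0.4706 × (40 − 230) = 140.586 → 141
B = 10 + 0.4706 × (86 − 10) = 45.766 → 46

(84, 141, 46)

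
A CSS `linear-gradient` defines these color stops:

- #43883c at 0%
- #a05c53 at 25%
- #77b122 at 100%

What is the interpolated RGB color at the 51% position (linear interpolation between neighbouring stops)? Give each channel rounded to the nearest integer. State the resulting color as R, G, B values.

51% lies between the 25% and 100% stops, so the local fraction is t = (51 − 25)/(100 − 25) = 26/75 ≈ 0.3467.
#a05c53 → (160, 92, 83); #77b122 → (119, 177, 34).
R = 160 + 0.3467 × (119 − 160) = 145.785 → 146
G = 92 + 0.3467 × (177 − 92) = 121.469 → 121
B = 83 + 0.3467 × (34 − 83) = 66.012 → 66

(146, 121, 66)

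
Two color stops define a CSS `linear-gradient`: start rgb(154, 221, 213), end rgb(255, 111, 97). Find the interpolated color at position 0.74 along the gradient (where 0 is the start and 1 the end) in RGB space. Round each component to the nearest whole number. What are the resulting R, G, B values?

R = 154 + 0.74 × (255 − 154) = 154 + 0.74 × 101 = 228.74 → 229
G = 221 + 0.74 × (111 − 221) = 221 + 0.74 × -110 = 139.6 → 140
B = 213 + 0.74 × (97 − 213) = 213 + 0.74 × -116 = 127.16 → 127

(229, 140, 127)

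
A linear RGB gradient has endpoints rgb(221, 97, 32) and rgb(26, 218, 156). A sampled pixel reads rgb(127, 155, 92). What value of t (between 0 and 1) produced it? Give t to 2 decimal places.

0.48

Invert the lerp on the R channel (largest span, 195): t = (127 − 221) / (26 − 221) = -94/-195 = 0.48205.
Check on G: (155 − 97)/(218 − 97) = 0.4793 ✓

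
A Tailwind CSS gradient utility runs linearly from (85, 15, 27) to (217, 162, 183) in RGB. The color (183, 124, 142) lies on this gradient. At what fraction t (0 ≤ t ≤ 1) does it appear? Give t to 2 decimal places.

Invert the lerp on the B channel (largest span, 156): t = (142 − 27) / (183 − 27) = 115/156 = 0.73718.
Check on R: (183 − 85)/(217 − 85) = 0.7424 ✓

0.74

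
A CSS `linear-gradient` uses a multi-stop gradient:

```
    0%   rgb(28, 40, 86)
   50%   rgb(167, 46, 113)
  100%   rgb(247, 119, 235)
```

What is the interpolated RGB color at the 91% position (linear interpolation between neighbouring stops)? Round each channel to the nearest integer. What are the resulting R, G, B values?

(233, 106, 213)

91% lies between the 50% and 100% stops, so the local fraction is t = (91 − 50)/(100 − 50) = 41/50 ≈ 0.82.
R = 167 + 0.82 × (247 − 167) = 232.6 → 233
G = 46 + 0.82 × (119 − 46) = 105.86 → 106
B = 113 + 0.82 × (235 − 113) = 213.04 → 213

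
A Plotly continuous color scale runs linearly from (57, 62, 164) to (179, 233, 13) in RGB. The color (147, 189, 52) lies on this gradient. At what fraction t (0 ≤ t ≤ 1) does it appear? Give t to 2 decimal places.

0.74

Invert the lerp on the G channel (largest span, 171): t = (189 − 62) / (233 − 62) = 127/171 = 0.74269.
Check on R: (147 − 57)/(179 − 57) = 0.7377 ✓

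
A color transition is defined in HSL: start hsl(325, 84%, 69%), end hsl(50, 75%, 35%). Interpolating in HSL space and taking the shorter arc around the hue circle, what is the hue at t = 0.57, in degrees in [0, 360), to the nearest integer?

13

Hue: 50 − 325 = -275°, but |-275| > 180 so the shorter arc goes the other way: Δh = -275 + 360 = 85°.
H = 325 + 0.57 × (85) = 373.45 → 373 → 373 mod 360 = 13°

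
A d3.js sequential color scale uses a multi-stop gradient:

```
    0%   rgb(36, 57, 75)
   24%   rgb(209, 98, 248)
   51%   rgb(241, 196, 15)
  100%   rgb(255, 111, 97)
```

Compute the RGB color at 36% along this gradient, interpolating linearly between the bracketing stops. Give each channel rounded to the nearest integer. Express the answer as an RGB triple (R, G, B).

36% lies between the 24% and 51% stops, so the local fraction is t = (36 − 24)/(51 − 24) = 12/27 ≈ 0.4444.
R = 209 + 0.4444 × (241 − 209) = 223.221 → 223
G = 98 + 0.4444 × (196 − 98) = 141.551 → 142
B = 248 + 0.4444 × (15 − 248) = 144.455 → 144

(223, 142, 144)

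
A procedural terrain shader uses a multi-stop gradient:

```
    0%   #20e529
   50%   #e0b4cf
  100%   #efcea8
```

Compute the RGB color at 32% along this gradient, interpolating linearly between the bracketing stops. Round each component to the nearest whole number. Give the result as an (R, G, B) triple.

(155, 198, 147)

32% lies between the 0% and 50% stops, so the local fraction is t = (32 − 0)/(50 − 0) = 32/50 ≈ 0.64.
#20e529 → (32, 229, 41); #e0b4cf → (224, 180, 207).
R = 32 + 0.64 × (224 − 32) = 154.88 → 155
G = 229 + 0.64 × (180 − 229) = 197.64 → 198
B = 41 + 0.64 × (207 − 41) = 147.24 → 147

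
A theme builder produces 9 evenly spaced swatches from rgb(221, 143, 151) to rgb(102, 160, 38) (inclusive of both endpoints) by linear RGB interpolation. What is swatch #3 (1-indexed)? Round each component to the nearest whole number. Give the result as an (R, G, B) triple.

With 9 swatches and endpoints inclusive, swatch 3 sits at t = (3 − 1)/(9 − 1) = 2/8 ≈ 0.25.
R = 221 + 0.25 × (102 − 221) = 191.25 → 191
G = 143 + 0.25 × (160 − 143) = 147.25 → 147
B = 151 + 0.25 × (38 − 151) = 122.75 → 123

(191, 147, 123)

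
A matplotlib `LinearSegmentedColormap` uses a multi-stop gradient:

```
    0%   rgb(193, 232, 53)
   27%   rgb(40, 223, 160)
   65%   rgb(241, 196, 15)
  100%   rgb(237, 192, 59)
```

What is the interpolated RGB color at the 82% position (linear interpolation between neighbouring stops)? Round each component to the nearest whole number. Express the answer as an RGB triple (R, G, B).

82% lies between the 65% and 100% stops, so the local fraction is t = (82 − 65)/(100 − 65) = 17/35 ≈ 0.4857.
R = 241 + 0.4857 × (237 − 241) = 239.057 → 239
G = 196 + 0.4857 × (192 − 196) = 194.057 → 194
B = 15 + 0.4857 × (59 − 15) = 36.371 → 36

(239, 194, 36)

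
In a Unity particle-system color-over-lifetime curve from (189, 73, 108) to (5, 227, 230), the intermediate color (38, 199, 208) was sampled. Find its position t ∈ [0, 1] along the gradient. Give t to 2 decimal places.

0.82

Invert the lerp on the R channel (largest span, 184): t = (38 − 189) / (5 − 189) = -151/-184 = 0.82065.
Check on G: (199 − 73)/(227 − 73) = 0.8182 ✓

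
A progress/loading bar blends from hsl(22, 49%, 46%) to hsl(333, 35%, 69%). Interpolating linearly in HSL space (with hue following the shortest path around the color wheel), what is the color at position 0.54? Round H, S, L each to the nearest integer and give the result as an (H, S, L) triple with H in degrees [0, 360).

Hue: 333 − 22 = 311°, but |311| > 180 so the shorter arc goes the other way: Δh = 311 − 360 = -49°.
H = 22 + 0.54 × (-49) = -4.46 → -4 → -4 mod 360 = 356°
S = 49 + 0.54 × (35 − 49) = 41.44 → 41%
L = 46 + 0.54 × (69 − 46) = 58.42 → 58%

(356, 41, 58)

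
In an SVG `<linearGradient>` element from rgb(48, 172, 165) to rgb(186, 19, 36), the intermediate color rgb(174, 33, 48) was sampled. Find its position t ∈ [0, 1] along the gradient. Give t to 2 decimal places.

Invert the lerp on the G channel (largest span, 153): t = (33 − 172) / (19 − 172) = -139/-153 = 0.9085.
Check on R: (174 − 48)/(186 − 48) = 0.913 ✓

0.91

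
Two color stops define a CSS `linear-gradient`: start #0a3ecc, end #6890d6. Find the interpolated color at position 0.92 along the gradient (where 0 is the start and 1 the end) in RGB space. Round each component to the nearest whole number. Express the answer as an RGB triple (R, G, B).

(96, 137, 213)

#0a3ecc → (10, 62, 204); #6890d6 → (104, 144, 214).
R = 10 + 0.92 × (104 − 10) = 10 + 0.92 × 94 = 96.48 → 96
G = 62 + 0.92 × (144 − 62) = 62 + 0.92 × 82 = 137.44 → 137
B = 204 + 0.92 × (214 − 204) = 204 + 0.92 × 10 = 213.2 → 213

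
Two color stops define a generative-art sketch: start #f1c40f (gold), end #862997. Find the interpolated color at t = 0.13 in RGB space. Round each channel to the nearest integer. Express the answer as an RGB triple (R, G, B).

(227, 176, 33)

#f1c40f → (241, 196, 15); #862997 → (134, 41, 151).
R = 241 + 0.13 × (134 − 241) = 241 + 0.13 × -107 = 227.09 → 227
G = 196 + 0.13 × (41 − 196) = 196 + 0.13 × -155 = 175.85 → 176
B = 15 + 0.13 × (151 − 15) = 15 + 0.13 × 136 = 32.68 → 33
So the blended color is (227, 176, 33), about #e3b021.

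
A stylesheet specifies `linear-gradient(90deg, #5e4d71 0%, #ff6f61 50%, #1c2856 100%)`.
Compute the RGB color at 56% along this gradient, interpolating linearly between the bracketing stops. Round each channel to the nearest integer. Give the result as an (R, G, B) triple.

(228, 102, 96)

56% lies between the 50% and 100% stops, so the local fraction is t = (56 − 50)/(100 − 50) = 6/50 ≈ 0.12.
#ff6f61 → (255, 111, 97); #1c2856 → (28, 40, 86).
R = 255 + 0.12 × (28 − 255) = 227.76 → 228
G = 111 + 0.12 × (40 − 111) = 102.48 → 102
B = 97 + 0.12 × (86 − 97) = 95.68 → 96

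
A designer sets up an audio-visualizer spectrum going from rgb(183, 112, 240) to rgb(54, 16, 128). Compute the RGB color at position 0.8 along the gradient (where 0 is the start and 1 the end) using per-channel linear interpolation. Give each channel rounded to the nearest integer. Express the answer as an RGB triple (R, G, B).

(80, 35, 150)

R = 183 + 0.8 × (54 − 183) = 183 + 0.8 × -129 = 79.8 → 80
G = 112 + 0.8 × (16 − 112) = 112 + 0.8 × -96 = 35.2 → 35
B = 240 + 0.8 × (128 − 240) = 240 + 0.8 × -112 = 150.4 → 150
So the blended color is (80, 35, 150), about #502396.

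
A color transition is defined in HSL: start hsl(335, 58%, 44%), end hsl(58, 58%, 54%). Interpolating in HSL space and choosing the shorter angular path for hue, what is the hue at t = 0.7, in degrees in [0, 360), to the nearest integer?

Hue: 58 − 335 = -277°, but |-277| > 180 so the shorter arc goes the other way: Δh = -277 + 360 = 83°.
H = 335 + 0.7 × (83) = 393.1 → 393 → 393 mod 360 = 33°

33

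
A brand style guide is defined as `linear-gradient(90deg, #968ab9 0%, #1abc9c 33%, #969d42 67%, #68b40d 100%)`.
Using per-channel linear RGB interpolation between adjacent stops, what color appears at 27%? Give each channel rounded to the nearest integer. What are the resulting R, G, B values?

27% lies between the 0% and 33% stops, so the local fraction is t = (27 − 0)/(33 − 0) = 27/33 ≈ 0.8182.
#968ab9 → (150, 138, 185); #1abc9c → (26, 188, 156).
R = 150 + 0.8182 × (26 − 150) = 48.543 → 49
G = 138 + 0.8182 × (188 − 138) = 178.91 → 179
B = 185 + 0.8182 × (156 − 185) = 161.272 → 161

(49, 179, 161)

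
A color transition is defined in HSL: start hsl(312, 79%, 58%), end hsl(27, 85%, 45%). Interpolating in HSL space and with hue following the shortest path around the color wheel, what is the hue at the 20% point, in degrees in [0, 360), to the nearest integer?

327

Hue: 27 − 312 = -285°, but |-285| > 180 so the shorter arc goes the other way: Δh = -285 + 360 = 75°.
H = 312 + 0.2 × (75) = 327 → 327°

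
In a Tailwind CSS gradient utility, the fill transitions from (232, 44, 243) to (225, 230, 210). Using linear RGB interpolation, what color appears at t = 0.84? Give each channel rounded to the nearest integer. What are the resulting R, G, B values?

R = 232 + 0.84 × (225 − 232) = 232 + 0.84 × -7 = 226.12 → 226
G = 44 + 0.84 × (230 − 44) = 44 + 0.84 × 186 = 200.24 → 200
B = 243 + 0.84 × (210 − 243) = 243 + 0.84 × -33 = 215.28 → 215
So the blended color is (226, 200, 215), about #e2c8d7.

(226, 200, 215)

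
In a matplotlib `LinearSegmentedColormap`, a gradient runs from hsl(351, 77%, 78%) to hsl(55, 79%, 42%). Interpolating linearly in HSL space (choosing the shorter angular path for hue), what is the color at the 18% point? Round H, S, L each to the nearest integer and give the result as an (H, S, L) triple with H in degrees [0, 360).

Hue: 55 − 351 = -296°, but |-296| > 180 so the shorter arc goes the other way: Δh = -296 + 360 = 64°.
H = 351 + 0.18 × (64) = 362.52 → 363 → 363 mod 360 = 3°
S = 77 + 0.18 × (79 − 77) = 77.36 → 77%
L = 78 + 0.18 × (42 − 78) = 71.52 → 72%

(3, 77, 72)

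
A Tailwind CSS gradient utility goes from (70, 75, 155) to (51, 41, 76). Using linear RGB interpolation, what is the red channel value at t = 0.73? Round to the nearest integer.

R = 70 + 0.73 × (51 − 70) = 56.13 → 56

56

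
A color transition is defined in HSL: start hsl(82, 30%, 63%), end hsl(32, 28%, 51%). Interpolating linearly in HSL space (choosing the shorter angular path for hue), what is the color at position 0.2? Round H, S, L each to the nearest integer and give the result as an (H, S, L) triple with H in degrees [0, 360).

Hue arc: Δh = 32 − 82 = -50° (|Δh| ≤ 180, already the shorter path).
H = 82 + 0.2 × (-50) = 72 → 72°
S = 30 + 0.2 × (28 − 30) = 29.6 → 30%
L = 63 + 0.2 × (51 − 63) = 60.6 → 61%

(72, 30, 61)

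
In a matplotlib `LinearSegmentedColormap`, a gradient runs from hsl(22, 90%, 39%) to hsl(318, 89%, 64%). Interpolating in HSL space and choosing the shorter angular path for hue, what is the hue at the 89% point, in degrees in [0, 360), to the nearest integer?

Hue: 318 − 22 = 296°, but |296| > 180 so the shorter arc goes the other way: Δh = 296 − 360 = -64°.
H = 22 + 0.89 × (-64) = -34.96 → -35 → -35 mod 360 = 325°

325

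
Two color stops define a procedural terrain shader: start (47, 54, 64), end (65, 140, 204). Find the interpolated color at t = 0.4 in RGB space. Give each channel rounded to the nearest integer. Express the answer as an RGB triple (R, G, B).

(54, 88, 120)

R = 47 + 0.4 × (65 − 47) = 47 + 0.4 × 18 = 54.2 → 54
G = 54 + 0.4 × (140 − 54) = 54 + 0.4 × 86 = 88.4 → 88
B = 64 + 0.4 × (204 − 64) = 64 + 0.4 × 140 = 120 → 120
So the blended color is (54, 88, 120), about #365878.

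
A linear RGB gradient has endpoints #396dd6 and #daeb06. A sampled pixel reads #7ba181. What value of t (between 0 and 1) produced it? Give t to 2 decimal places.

Invert the lerp on the B channel (largest span, 208): t = (129 − 214) / (6 − 214) = -85/-208 = 0.40865.
Check on R: (123 − 57)/(218 − 57) = 0.4099 ✓

0.41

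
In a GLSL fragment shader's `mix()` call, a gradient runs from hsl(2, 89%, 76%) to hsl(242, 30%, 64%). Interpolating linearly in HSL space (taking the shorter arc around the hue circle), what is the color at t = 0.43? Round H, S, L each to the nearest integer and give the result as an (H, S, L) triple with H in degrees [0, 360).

(310, 64, 71)

Hue: 242 − 2 = 240°, but |240| > 180 so the shorter arc goes the other way: Δh = 240 − 360 = -120°.
H = 2 + 0.43 × (-120) = -49.6 → -50 → -50 mod 360 = 310°
S = 89 + 0.43 × (30 − 89) = 63.63 → 64%
L = 76 + 0.43 × (64 − 76) = 70.84 → 71%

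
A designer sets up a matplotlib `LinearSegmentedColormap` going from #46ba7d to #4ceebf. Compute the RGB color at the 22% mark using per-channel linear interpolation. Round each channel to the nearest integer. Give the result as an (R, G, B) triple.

#46ba7d → (70, 186, 125); #4ceebf → (76, 238, 191).
22% corresponds to t = 0.22.
R = 70 + 0.22 × (76 − 70) = 70 + 0.22 × 6 = 71.32 → 71
G = 186 + 0.22 × (238 − 186) = 186 + 0.22 × 52 = 197.44 → 197
B = 125 + 0.22 × (191 − 125) = 125 + 0.22 × 66 = 139.52 → 140
So the blended color is (71, 197, 140), about #47c58c.

(71, 197, 140)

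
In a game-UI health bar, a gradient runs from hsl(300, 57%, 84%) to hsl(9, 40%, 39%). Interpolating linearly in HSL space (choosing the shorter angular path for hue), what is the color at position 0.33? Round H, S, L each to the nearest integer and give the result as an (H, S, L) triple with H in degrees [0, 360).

Hue: 9 − 300 = -291°, but |-291| > 180 so the shorter arc goes the other way: Δh = -291 + 360 = 69°.
H = 300 + 0.33 × (69) = 322.77 → 323°
S = 57 + 0.33 × (40 − 57) = 51.39 → 51%
L = 84 + 0.33 × (39 − 84) = 69.15 → 69%

(323, 51, 69)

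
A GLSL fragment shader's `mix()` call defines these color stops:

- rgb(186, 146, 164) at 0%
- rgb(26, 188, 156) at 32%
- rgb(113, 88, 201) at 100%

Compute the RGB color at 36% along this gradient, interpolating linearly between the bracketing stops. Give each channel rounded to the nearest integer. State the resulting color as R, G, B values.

36% lies between the 32% and 100% stops, so the local fraction is t = (36 − 32)/(100 − 32) = 4/68 ≈ 0.0588.
R = 26 + 0.0588 × (113 − 26) = 31.116 → 31
G = 188 + 0.0588 × (88 − 188) = 182.12 → 182
B = 156 + 0.0588 × (201 − 156) = 158.646 → 159

(31, 182, 159)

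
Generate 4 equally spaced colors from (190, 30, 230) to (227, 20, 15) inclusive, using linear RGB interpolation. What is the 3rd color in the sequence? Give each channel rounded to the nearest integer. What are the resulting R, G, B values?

With 4 swatches and endpoints inclusive, swatch 3 sits at t = (3 − 1)/(4 − 1) = 2/3 ≈ 0.6667.
R = 190 + 0.6667 × (227 − 190) = 214.668 → 215
G = 30 + 0.6667 × (20 − 30) = 23.333 → 23
B = 230 + 0.6667 × (15 − 230) = 86.66 → 87

(215, 23, 87)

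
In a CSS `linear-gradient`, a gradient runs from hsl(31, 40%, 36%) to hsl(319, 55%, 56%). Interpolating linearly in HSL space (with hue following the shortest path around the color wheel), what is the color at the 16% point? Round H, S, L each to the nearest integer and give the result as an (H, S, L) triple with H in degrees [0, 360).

Hue: 319 − 31 = 288°, but |288| > 180 so the shorter arc goes the other way: Δh = 288 − 360 = -72°.
H = 31 + 0.16 × (-72) = 19.48 → 19°
S = 40 + 0.16 × (55 − 40) = 42.4 → 42%
L = 36 + 0.16 × (56 − 36) = 39.2 → 39%

(19, 42, 39)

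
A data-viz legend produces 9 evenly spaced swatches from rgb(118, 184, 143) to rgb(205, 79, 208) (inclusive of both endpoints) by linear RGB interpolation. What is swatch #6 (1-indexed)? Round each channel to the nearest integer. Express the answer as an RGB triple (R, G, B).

With 9 swatches and endpoints inclusive, swatch 6 sits at t = (6 − 1)/(9 − 1) = 5/8 ≈ 0.625.
R = 118 + 0.625 × (205 − 118) = 172.375 → 172
G = 184 + 0.625 × (79 − 184) = 118.375 → 118
B = 143 + 0.625 × (208 − 143) = 183.625 → 184

(172, 118, 184)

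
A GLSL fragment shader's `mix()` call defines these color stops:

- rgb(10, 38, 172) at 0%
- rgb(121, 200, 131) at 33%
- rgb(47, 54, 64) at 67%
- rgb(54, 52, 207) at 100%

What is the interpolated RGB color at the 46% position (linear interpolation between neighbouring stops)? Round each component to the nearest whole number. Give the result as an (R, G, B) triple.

46% lies between the 33% and 67% stops, so the local fraction is t = (46 − 33)/(67 − 33) = 13/34 ≈ 0.3824.
R = 121 + 0.3824 × (47 − 121) = 92.702 → 93
G = 200 + 0.3824 × (54 − 200) = 144.17 → 144
B = 131 + 0.3824 × (64 − 131) = 105.379 → 105

(93, 144, 105)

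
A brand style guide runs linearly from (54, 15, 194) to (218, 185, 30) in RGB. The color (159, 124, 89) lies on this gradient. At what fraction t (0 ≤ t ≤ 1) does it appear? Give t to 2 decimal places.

Invert the lerp on the G channel (largest span, 170): t = (124 − 15) / (185 − 15) = 109/170 = 0.64118.
Check on R: (159 − 54)/(218 − 54) = 0.6402 ✓

0.64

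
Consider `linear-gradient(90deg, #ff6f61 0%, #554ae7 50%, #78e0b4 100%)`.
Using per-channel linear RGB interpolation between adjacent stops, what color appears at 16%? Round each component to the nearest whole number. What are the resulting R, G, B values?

(201, 99, 140)

16% lies between the 0% and 50% stops, so the local fraction is t = (16 − 0)/(50 − 0) = 16/50 ≈ 0.32.
#ff6f61 → (255, 111, 97); #554ae7 → (85, 74, 231).
R = 255 + 0.32 × (85 − 255) = 200.6 → 201
G = 111 + 0.32 × (74 − 111) = 99.16 → 99
B = 97 + 0.32 × (231 − 97) = 139.88 → 140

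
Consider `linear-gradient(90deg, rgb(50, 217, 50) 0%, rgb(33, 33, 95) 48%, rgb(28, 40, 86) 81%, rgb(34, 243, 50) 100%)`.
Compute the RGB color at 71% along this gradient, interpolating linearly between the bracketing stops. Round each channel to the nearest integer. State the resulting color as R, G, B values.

71% lies between the 48% and 81% stops, so the local fraction is t = (71 − 48)/(81 − 48) = 23/33 ≈ 0.697.
R = 33 + 0.697 × (28 − 33) = 29.515 → 30
G = 33 + 0.697 × (40 − 33) = 37.879 → 38
B = 95 + 0.697 × (86 − 95) = 88.727 → 89

(30, 38, 89)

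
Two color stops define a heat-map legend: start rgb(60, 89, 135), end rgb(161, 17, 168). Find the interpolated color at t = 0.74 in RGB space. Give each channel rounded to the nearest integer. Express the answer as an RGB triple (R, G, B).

(135, 36, 159)

R = 60 + 0.74 × (161 − 60) = 60 + 0.74 × 101 = 134.74 → 135
G = 89 + 0.74 × (17 − 89) = 89 + 0.74 × -72 = 35.72 → 36
B = 135 + 0.74 × (168 − 135) = 135 + 0.74 × 33 = 159.42 → 159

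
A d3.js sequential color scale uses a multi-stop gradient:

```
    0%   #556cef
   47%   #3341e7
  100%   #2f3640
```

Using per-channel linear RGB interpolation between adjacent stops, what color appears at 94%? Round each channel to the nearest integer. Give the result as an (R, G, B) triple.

94% lies between the 47% and 100% stops, so the local fraction is t = (94 − 47)/(100 − 47) = 47/53 ≈ 0.8868.
#3341e7 → (51, 65, 231); #2f3640 → (47, 54, 64).
R = 51 + 0.8868 × (47 − 51) = 47.453 → 47
G = 65 + 0.8868 × (54 − 65) = 55.245 → 55
B = 231 + 0.8868 × (64 − 231) = 82.904 → 83

(47, 55, 83)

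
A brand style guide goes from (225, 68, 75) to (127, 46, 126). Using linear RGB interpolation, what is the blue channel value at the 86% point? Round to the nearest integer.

119

B = 75 + 0.86 × (126 − 75) = 118.86 → 119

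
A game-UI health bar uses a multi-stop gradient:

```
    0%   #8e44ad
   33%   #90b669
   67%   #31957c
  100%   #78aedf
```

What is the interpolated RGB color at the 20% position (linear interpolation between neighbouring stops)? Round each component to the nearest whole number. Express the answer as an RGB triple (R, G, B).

(143, 137, 132)

20% lies between the 0% and 33% stops, so the local fraction is t = (20 − 0)/(33 − 0) = 20/33 ≈ 0.6061.
#8e44ad → (142, 68, 173); #90b669 → (144, 182, 105).
R = 142 + 0.6061 × (144 − 142) = 143.212 → 143
G = 68 + 0.6061 × (182 − 68) = 137.095 → 137
B = 173 + 0.6061 × (105 − 173) = 131.785 → 132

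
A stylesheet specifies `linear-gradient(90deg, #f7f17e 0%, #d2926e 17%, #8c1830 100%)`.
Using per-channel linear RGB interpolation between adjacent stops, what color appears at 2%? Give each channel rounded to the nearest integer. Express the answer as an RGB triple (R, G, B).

(243, 230, 124)

2% lies between the 0% and 17% stops, so the local fraction is t = (2 − 0)/(17 − 0) = 2/17 ≈ 0.1176.
#f7f17e → (247, 241, 126); #d2926e → (210, 146, 110).
R = 247 + 0.1176 × (210 − 247) = 242.649 → 243
G = 241 + 0.1176 × (146 − 241) = 229.828 → 230
B = 126 + 0.1176 × (110 − 126) = 124.118 → 124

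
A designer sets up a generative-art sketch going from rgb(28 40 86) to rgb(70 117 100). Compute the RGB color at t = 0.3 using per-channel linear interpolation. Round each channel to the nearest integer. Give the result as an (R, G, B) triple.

R = 28 + 0.3 × (70 − 28) = 28 + 0.3 × 42 = 40.6 → 41
G = 40 + 0.3 × (117 − 40) = 40 + 0.3 × 77 = 63.1 → 63
B = 86 + 0.3 × (100 − 86) = 86 + 0.3 × 14 = 90.2 → 90

(41, 63, 90)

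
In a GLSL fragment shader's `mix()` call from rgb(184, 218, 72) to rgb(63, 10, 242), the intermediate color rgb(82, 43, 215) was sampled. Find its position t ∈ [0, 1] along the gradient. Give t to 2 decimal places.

Invert the lerp on the G channel (largest span, 208): t = (43 − 218) / (10 − 218) = -175/-208 = 0.84135.
Check on R: (82 − 184)/(63 − 184) = 0.843 ✓

0.84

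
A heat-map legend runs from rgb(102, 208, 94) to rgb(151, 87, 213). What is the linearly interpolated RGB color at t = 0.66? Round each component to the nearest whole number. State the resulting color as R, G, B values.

R = 102 + 0.66 × (151 − 102) = 102 + 0.66 × 49 = 134.34 → 134
G = 208 + 0.66 × (87 − 208) = 208 + 0.66 × -121 = 128.14 → 128
B = 94 + 0.66 × (213 − 94) = 94 + 0.66 × 119 = 172.54 → 173

(134, 128, 173)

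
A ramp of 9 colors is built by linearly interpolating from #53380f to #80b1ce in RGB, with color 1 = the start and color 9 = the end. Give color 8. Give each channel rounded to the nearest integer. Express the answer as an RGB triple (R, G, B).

(122, 162, 182)

With 9 swatches and endpoints inclusive, swatch 8 sits at t = (8 − 1)/(9 − 1) = 7/8 ≈ 0.875.
#53380f → (83, 56, 15); #80b1ce → (128, 177, 206).
R = 83 + 0.875 × (128 − 83) = 122.375 → 122
G = 56 + 0.875 × (177 − 56) = 161.875 → 162
B = 15 + 0.875 × (206 − 15) = 182.125 → 182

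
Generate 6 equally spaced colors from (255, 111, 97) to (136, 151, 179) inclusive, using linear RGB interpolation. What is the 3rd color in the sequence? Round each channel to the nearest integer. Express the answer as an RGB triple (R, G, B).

(207, 127, 130)

With 6 swatches and endpoints inclusive, swatch 3 sits at t = (3 − 1)/(6 − 1) = 2/5 ≈ 0.4.
R = 255 + 0.4 × (136 − 255) = 207.4 → 207
G = 111 + 0.4 × (151 − 111) = 127 → 127
B = 97 + 0.4 × (179 − 97) = 129.8 → 130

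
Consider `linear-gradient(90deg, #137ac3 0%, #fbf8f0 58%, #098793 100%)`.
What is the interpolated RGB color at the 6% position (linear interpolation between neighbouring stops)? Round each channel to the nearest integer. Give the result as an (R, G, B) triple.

(43, 135, 200)

6% lies between the 0% and 58% stops, so the local fraction is t = (6 − 0)/(58 − 0) = 6/58 ≈ 0.1034.
#137ac3 → (19, 122, 195); #fbf8f0 → (251, 248, 240).
R = 19 + 0.1034 × (251 − 19) = 42.989 → 43
G = 122 + 0.1034 × (248 − 122) = 135.028 → 135
B = 195 + 0.1034 × (240 − 195) = 199.653 → 200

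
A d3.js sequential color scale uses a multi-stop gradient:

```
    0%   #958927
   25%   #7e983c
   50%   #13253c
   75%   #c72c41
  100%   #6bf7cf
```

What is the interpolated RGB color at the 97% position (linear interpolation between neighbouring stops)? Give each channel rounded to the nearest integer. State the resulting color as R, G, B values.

(118, 223, 190)

97% lies between the 75% and 100% stops, so the local fraction is t = (97 − 75)/(100 − 75) = 22/25 ≈ 0.88.
#c72c41 → (199, 44, 65); #6bf7cf → (107, 247, 207).
R = 199 + 0.88 × (107 − 199) = 118.04 → 118
G = 44 + 0.88 × (247 − 44) = 222.64 → 223
B = 65 + 0.88 × (207 − 65) = 189.96 → 190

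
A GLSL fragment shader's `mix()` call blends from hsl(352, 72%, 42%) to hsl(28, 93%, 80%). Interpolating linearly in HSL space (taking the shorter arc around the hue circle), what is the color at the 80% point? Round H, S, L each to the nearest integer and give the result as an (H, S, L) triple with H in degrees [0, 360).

Hue: 28 − 352 = -324°, but |-324| > 180 so the shorter arc goes the other way: Δh = -324 + 360 = 36°.
H = 352 + 0.8 × (36) = 380.8 → 381 → 381 mod 360 = 21°
S = 72 + 0.8 × (93 − 72) = 88.8 → 89%
L = 42 + 0.8 × (80 − 42) = 72.4 → 72%

(21, 89, 72)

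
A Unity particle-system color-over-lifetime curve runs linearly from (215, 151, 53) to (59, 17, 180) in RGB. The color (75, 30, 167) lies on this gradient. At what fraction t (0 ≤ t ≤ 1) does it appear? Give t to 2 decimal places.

Invert the lerp on the R channel (largest span, 156): t = (75 − 215) / (59 − 215) = -140/-156 = 0.89744.
Check on G: (30 − 151)/(17 − 151) = 0.903 ✓

0.90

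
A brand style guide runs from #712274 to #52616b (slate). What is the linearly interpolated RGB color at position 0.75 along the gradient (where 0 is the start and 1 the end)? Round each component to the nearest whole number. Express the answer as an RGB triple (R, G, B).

#712274 → (113, 34, 116); #52616b → (82, 97, 107).
R = 113 + 0.75 × (82 − 113) = 113 + 0.75 × -31 = 89.75 → 90
G = 34 + 0.75 × (97 − 34) = 34 + 0.75 × 63 = 81.25 → 81
B = 116 + 0.75 × (107 − 116) = 116 + 0.75 × -9 = 109.25 → 109

(90, 81, 109)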